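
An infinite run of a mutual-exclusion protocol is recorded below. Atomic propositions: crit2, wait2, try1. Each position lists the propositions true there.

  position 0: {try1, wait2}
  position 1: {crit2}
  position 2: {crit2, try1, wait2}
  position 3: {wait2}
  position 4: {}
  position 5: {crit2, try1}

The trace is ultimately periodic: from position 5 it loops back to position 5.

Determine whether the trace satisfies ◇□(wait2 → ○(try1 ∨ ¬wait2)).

Holds

□(wait2 → ○(try1 ∨ ¬wait2)) holds at position 3, which is reachable from 0, so ◇□(wait2 → ○(try1 ∨ ¬wait2)) holds.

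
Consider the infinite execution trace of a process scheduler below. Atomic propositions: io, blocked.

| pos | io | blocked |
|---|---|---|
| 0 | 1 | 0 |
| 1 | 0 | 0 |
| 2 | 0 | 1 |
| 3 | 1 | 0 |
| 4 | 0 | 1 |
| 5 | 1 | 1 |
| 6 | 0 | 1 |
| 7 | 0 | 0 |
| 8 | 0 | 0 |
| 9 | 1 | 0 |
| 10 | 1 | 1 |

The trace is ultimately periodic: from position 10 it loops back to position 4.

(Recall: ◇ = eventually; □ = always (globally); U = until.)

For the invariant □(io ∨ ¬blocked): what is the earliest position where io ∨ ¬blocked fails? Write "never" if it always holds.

Check io ∨ ¬blocked at each position in order: 0 ✓, 1 ✓.
At position 2 the labels are {blocked}, so io ∨ ¬blocked is false there. This is the first violation.

2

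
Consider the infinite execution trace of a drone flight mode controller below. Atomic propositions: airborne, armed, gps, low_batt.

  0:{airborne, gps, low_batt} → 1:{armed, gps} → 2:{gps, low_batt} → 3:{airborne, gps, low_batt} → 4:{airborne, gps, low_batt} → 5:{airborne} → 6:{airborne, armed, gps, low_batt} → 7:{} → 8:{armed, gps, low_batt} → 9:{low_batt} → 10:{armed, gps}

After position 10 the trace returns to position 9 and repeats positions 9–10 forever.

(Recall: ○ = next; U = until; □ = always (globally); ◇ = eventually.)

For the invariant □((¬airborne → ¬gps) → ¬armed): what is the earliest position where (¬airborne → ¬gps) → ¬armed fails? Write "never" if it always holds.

6

Check (¬airborne → ¬gps) → ¬armed at each position in order: 0 ✓, 1 ✓, 2 ✓, 3 ✓, 4 ✓, 5 ✓.
At position 6 the labels are {airborne, armed, gps, low_batt}, so (¬airborne → ¬gps) → ¬armed is false there. This is the first violation.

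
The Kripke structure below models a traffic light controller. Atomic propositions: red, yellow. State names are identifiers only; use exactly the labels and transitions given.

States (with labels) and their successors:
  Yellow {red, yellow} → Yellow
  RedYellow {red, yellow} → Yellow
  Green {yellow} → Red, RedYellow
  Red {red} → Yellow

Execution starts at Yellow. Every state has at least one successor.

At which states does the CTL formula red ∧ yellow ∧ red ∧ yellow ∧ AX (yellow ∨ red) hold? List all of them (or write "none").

States satisfying red ∧ yellow: {Yellow, RedYellow}.
States satisfying red ∧ yellow ∧ red ∧ yellow: {Yellow, RedYellow}.
States satisfying yellow ∨ red: {Yellow, RedYellow, Green, Red}.
States satisfying AX (yellow ∨ red): {Yellow, RedYellow, Green, Red}.
States satisfying red ∧ yellow ∧ red ∧ yellow ∧ AX (yellow ∨ red): {Yellow, RedYellow}.

{Yellow, RedYellow}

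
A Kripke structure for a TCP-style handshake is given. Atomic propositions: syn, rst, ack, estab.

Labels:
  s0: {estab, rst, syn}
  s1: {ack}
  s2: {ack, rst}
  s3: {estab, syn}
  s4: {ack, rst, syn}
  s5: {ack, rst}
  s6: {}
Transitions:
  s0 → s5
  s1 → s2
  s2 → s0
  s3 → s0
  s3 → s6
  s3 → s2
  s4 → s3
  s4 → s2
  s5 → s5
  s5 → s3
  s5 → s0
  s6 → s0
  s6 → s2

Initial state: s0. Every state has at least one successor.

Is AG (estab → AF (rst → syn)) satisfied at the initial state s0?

Yes

States satisfying estab → AF (rst → syn): {s0, s1, s2, s3, s4, s5, s6}.
States satisfying AG (estab → AF (rst → syn)): {s0, s1, s2, s3, s4, s5, s6}.
Every state reachable from s0 satisfies estab → AF (rst → syn).
s0 ∈ Sat(AG (estab → AF (rst → syn))).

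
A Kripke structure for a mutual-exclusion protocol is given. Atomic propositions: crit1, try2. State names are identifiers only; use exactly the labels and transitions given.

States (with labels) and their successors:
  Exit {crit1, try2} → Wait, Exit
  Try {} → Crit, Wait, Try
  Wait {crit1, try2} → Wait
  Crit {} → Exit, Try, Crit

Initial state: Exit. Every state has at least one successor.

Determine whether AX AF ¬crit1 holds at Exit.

No

States satisfying AF ¬crit1: {Try, Crit}.
States satisfying AX AF ¬crit1: ∅.
Exit ∉ Sat(AX AF ¬crit1).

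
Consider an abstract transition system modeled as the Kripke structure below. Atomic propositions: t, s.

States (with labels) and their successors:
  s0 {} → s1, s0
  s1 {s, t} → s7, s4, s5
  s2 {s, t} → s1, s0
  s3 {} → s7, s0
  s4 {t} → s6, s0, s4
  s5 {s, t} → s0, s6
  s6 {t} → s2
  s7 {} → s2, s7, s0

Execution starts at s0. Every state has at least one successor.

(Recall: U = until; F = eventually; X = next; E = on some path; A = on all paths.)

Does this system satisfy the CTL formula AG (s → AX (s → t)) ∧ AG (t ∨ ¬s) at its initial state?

States satisfying s → AX (s → t): {s0, s1, s2, s3, s4, s5, s6, s7}.
States satisfying AG (s → AX (s → t)): {s0, s1, s2, s3, s4, s5, s6, s7}.
States satisfying t ∨ ¬s: {s0, s1, s2, s3, s4, s5, s6, s7}.
States satisfying AG (t ∨ ¬s): {s0, s1, s2, s3, s4, s5, s6, s7}.
States satisfying AG (s → AX (s → t)) ∧ AG (t ∨ ¬s): {s0, s1, s2, s3, s4, s5, s6, s7}.
s0 ∈ Sat(AG (s → AX (s → t)) ∧ AG (t ∨ ¬s)).

Holds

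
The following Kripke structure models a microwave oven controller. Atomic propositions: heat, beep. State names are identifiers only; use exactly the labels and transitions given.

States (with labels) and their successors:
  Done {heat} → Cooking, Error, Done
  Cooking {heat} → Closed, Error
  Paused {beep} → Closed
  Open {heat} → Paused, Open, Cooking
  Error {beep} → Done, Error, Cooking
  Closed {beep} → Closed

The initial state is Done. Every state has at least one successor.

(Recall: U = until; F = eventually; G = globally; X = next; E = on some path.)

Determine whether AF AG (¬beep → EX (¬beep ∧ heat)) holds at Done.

States satisfying AG (¬beep → EX (¬beep ∧ heat)): {Paused, Closed}.
States satisfying AF AG (¬beep → EX (¬beep ∧ heat)): {Paused, Closed}.
There is a path from Done along which AG (¬beep → EX (¬beep ∧ heat)) never holds.
Done ∉ Sat(AF AG (¬beep → EX (¬beep ∧ heat))).

No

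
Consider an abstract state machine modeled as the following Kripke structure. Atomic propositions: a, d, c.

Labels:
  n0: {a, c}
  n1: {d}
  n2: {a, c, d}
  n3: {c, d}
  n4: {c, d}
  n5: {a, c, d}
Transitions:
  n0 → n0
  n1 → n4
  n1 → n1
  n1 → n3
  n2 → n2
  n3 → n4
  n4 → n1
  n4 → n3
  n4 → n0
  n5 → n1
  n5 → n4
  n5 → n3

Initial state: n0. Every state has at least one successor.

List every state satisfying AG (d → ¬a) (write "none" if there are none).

{n0, n1, n3, n4}

States satisfying d → ¬a: {n0, n1, n3, n4}.
States satisfying AG (d → ¬a): {n0, n1, n3, n4}.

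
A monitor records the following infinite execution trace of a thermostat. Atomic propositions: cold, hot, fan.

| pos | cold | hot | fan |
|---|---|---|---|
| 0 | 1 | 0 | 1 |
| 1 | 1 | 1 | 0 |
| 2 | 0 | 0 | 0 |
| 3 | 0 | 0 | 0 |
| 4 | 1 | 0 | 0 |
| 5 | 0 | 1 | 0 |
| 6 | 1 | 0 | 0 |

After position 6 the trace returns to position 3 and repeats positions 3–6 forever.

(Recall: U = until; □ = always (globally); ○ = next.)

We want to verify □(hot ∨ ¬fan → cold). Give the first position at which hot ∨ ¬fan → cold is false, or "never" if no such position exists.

2

Check hot ∨ ¬fan → cold at each position in order: 0 ✓, 1 ✓.
At position 2 the labels are {}, so hot ∨ ¬fan → cold is false there. This is the first violation.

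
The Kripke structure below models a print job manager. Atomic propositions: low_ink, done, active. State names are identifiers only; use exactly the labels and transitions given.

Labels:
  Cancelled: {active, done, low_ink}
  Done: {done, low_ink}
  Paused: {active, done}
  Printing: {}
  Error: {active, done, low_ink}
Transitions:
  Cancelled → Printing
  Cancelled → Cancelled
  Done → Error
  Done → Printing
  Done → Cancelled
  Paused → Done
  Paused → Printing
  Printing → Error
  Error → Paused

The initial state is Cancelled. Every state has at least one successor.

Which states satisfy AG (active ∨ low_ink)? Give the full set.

none

States satisfying active ∨ low_ink: {Cancelled, Done, Paused, Error}.
States satisfying AG (active ∨ low_ink): ∅.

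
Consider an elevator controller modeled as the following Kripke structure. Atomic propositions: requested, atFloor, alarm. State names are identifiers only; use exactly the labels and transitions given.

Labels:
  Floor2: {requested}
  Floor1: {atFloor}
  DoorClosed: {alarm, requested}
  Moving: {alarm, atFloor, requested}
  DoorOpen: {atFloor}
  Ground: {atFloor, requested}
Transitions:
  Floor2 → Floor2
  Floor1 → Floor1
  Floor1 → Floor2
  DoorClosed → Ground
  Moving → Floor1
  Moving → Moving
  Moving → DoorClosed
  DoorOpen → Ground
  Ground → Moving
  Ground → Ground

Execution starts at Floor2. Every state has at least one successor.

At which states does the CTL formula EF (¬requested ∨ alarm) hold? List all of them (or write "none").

{Floor1, DoorClosed, Moving, DoorOpen, Ground}

States satisfying ¬requested ∨ alarm: {Floor1, DoorClosed, Moving, DoorOpen}.
States satisfying EF (¬requested ∨ alarm): {Floor1, DoorClosed, Moving, DoorOpen, Ground}.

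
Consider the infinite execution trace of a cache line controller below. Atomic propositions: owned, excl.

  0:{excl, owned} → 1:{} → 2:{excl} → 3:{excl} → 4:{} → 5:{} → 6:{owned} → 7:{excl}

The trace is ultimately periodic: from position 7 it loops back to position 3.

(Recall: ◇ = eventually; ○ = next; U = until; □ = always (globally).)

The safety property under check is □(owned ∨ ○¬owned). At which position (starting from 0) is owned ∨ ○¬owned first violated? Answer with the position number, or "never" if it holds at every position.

Check owned ∨ ○¬owned at each position in order: 0 ✓, 1 ✓, 2 ✓, 3 ✓, 4 ✓.
At position 5 the labels are {} and the next position 6 has {owned}, so owned ∨ ○¬owned is false there. This is the first violation.

5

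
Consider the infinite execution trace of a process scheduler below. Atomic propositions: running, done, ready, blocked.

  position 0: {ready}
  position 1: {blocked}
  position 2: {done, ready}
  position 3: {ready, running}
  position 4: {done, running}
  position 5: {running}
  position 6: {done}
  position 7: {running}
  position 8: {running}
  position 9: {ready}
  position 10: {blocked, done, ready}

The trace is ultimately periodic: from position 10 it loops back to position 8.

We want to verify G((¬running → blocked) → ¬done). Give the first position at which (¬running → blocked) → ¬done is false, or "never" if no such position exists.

4

Check (¬running → blocked) → ¬done at each position in order: 0 ✓, 1 ✓, 2 ✓, 3 ✓.
At position 4 the labels are {done, running}, so (¬running → blocked) → ¬done is false there. This is the first violation.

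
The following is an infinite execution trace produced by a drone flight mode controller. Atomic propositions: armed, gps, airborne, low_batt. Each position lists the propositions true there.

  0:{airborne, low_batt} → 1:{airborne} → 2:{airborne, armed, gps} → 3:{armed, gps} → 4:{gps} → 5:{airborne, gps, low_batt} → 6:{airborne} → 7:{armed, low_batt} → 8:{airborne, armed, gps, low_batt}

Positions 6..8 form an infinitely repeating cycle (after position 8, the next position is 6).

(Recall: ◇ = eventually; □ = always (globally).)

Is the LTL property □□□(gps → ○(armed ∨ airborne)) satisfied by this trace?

□□(gps → ○(armed ∨ airborne)) must hold at every position from 0 onward. It fails at position 0, so □□□(gps → ○(armed ∨ airborne)) is false.

Violated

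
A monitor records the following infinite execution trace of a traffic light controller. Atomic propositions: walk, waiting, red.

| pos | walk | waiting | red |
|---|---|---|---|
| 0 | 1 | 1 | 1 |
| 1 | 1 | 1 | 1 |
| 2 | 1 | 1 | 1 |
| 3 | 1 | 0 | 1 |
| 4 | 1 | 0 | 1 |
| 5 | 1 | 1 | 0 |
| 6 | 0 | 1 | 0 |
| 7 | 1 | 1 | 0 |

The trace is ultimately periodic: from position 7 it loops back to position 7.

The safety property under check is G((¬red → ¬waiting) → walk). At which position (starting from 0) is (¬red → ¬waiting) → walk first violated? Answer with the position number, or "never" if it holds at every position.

(¬red → ¬waiting) → walk holds at every position 0..7, and those are all the positions the trace ever visits, so the invariant G((¬red → ¬waiting) → walk) is never violated.

never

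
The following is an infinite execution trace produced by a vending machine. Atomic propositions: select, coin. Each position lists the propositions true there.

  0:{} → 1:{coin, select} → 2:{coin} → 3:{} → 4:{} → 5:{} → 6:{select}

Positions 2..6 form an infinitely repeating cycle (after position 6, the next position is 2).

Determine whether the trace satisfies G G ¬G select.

Holds

G ¬G select holds at every position 0..6, and those are all positions ever visited, so G G ¬G select holds.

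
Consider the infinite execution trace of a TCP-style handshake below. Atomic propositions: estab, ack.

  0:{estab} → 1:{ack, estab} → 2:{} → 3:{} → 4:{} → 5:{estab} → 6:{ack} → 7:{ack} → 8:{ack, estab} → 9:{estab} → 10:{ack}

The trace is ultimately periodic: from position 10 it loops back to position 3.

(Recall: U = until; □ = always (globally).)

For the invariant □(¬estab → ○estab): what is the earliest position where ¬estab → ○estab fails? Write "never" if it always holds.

2

Check ¬estab → ○estab at each position in order: 0 ✓, 1 ✓.
At position 2 the labels are {} and the next position 3 has {}, so ¬estab → ○estab is false there. This is the first violation.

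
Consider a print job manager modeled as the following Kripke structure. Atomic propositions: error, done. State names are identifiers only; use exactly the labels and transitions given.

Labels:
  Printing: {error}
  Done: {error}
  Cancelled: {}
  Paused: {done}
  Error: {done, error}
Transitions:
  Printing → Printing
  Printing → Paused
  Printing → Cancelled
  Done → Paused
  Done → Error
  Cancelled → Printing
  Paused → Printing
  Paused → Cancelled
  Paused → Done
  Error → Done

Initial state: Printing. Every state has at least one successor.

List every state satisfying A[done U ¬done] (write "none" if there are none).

{Printing, Done, Cancelled, Paused, Error}

States satisfying done: {Paused, Error}.
States satisfying ¬done: {Printing, Done, Cancelled}.
States satisfying A[done U ¬done]: {Printing, Done, Cancelled, Paused, Error}.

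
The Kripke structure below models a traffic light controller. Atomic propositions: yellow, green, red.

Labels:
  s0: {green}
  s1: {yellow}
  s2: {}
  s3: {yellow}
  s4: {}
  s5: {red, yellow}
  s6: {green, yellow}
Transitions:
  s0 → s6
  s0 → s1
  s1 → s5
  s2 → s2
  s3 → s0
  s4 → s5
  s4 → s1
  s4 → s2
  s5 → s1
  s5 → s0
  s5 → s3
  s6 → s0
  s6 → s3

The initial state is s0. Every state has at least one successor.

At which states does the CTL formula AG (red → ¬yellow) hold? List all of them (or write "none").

{s2}

States satisfying red → ¬yellow: {s0, s1, s2, s3, s4, s6}.
States satisfying AG (red → ¬yellow): {s2}.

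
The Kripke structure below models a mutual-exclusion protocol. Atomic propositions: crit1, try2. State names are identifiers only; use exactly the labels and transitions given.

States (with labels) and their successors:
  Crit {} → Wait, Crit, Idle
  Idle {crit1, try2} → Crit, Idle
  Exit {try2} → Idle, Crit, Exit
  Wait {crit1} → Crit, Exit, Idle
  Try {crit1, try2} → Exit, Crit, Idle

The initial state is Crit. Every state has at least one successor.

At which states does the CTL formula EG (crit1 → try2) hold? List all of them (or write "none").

States satisfying crit1 → try2: {Crit, Idle, Exit, Try}.
States satisfying EG (crit1 → try2): {Crit, Idle, Exit, Try}.

{Crit, Idle, Exit, Try}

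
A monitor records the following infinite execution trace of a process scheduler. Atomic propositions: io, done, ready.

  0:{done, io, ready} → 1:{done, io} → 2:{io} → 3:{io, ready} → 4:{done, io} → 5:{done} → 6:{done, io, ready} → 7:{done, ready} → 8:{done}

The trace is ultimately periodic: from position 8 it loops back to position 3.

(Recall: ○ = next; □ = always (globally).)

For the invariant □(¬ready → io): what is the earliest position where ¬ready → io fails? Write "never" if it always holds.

Check ¬ready → io at each position in order: 0 ✓, 1 ✓, 2 ✓, 3 ✓, 4 ✓.
At position 5 the labels are {done}, so ¬ready → io is false there. This is the first violation.

5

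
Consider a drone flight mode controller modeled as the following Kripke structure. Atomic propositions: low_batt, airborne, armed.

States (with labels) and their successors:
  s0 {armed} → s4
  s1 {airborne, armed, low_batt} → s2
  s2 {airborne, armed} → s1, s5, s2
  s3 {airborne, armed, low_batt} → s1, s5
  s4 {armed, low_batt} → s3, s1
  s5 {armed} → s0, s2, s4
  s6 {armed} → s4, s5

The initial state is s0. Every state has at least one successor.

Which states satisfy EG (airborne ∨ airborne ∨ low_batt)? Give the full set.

{s1, s2, s3, s4}

States satisfying airborne ∨ airborne ∨ low_batt: {s1, s2, s3, s4}.
States satisfying EG (airborne ∨ airborne ∨ low_batt): {s1, s2, s3, s4}.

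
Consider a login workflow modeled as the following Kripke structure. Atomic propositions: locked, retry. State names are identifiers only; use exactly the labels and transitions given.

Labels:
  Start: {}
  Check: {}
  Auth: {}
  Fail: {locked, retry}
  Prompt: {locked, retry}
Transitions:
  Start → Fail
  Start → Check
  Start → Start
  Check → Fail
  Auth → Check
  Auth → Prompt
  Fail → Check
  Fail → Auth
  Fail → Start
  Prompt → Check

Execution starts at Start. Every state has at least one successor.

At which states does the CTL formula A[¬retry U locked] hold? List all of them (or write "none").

States satisfying ¬retry: {Start, Check, Auth}.
States satisfying locked: {Fail, Prompt}.
States satisfying A[¬retry U locked]: {Check, Auth, Fail, Prompt}.

{Check, Auth, Fail, Prompt}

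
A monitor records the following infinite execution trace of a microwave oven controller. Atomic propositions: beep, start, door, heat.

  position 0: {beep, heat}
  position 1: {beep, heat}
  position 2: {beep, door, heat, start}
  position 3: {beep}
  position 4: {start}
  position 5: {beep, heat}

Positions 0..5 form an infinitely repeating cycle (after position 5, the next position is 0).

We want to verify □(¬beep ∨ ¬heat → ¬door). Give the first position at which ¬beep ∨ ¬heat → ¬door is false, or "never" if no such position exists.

¬beep ∨ ¬heat → ¬door holds at every position 0..5, and those are all the positions the trace ever visits, so the invariant □(¬beep ∨ ¬heat → ¬door) is never violated.

never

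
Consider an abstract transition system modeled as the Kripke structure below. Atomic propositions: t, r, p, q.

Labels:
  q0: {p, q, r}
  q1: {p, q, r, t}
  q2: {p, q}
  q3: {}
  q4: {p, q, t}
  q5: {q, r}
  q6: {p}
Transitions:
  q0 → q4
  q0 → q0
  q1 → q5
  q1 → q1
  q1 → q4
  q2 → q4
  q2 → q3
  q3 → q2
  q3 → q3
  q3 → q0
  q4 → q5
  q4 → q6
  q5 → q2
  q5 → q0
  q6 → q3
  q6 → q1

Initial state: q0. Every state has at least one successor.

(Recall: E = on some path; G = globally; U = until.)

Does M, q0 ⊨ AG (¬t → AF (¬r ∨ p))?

Yes

States satisfying ¬t → AF (¬r ∨ p): {q0, q1, q2, q3, q4, q5, q6}.
States satisfying AG (¬t → AF (¬r ∨ p)): {q0, q1, q2, q3, q4, q5, q6}.
Every state reachable from q0 satisfies ¬t → AF (¬r ∨ p).
q0 ∈ Sat(AG (¬t → AF (¬r ∨ p))).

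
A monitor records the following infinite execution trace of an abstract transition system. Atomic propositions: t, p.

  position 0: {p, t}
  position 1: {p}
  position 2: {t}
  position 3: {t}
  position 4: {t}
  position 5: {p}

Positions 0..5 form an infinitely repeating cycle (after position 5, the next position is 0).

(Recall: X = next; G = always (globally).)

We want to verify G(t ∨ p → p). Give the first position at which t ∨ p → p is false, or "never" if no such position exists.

2

Check t ∨ p → p at each position in order: 0 ✓, 1 ✓.
At position 2 the labels are {t}, so t ∨ p → p is false there. This is the first violation.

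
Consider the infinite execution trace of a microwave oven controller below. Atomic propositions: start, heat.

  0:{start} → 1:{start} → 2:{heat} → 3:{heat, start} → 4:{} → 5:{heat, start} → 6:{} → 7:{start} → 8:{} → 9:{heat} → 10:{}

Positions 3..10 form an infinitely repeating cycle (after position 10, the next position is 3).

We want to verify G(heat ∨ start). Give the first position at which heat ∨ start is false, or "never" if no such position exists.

4

Check heat ∨ start at each position in order: 0 ✓, 1 ✓, 2 ✓, 3 ✓.
At position 4 the labels are {}, so heat ∨ start is false there. This is the first violation.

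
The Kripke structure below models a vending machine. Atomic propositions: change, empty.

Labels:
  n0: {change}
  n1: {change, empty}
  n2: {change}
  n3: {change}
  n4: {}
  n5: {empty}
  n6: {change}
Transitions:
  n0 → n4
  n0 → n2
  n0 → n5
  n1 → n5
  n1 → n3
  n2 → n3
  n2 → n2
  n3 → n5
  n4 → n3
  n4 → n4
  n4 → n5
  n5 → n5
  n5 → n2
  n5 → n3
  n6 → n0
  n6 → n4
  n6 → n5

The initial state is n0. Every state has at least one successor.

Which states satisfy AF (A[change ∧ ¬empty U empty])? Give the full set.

{n1, n3, n5}

States satisfying A[change ∧ ¬empty U empty]: {n1, n3, n5}.
States satisfying AF (A[change ∧ ¬empty U empty]): {n1, n3, n5}.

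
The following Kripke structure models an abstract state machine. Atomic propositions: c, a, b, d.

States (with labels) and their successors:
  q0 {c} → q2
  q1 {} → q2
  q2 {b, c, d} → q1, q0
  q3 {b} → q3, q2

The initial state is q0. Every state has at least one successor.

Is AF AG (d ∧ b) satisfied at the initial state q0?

States satisfying AG (d ∧ b): ∅.
States satisfying AF AG (d ∧ b): ∅.
There is a path from q0 along which AG (d ∧ b) never holds.
q0 ∉ Sat(AF AG (d ∧ b)).

Does not hold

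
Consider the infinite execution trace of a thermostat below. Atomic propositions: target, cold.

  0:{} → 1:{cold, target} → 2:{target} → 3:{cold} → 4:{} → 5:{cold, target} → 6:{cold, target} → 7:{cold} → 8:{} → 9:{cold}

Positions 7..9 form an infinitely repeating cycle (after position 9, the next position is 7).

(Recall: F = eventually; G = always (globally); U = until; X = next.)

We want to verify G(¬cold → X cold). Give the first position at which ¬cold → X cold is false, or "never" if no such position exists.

never

¬cold → X cold holds at every position 0..9, and those are all the positions the trace ever visits, so the invariant G(¬cold → X cold) is never violated.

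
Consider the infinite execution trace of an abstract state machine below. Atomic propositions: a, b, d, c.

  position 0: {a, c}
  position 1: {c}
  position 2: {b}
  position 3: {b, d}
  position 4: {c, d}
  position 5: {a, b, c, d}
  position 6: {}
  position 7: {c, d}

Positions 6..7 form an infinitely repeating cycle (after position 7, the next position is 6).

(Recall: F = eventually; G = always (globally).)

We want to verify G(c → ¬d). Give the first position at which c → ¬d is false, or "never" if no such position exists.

4

Check c → ¬d at each position in order: 0 ✓, 1 ✓, 2 ✓, 3 ✓.
At position 4 the labels are {c, d}, so c → ¬d is false there. This is the first violation.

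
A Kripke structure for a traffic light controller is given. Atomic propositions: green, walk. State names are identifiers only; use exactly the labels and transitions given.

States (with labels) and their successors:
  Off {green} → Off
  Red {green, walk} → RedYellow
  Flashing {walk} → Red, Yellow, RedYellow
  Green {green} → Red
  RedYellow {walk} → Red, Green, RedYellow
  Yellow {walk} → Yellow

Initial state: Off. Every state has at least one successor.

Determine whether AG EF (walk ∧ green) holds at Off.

Violated

States satisfying EF (walk ∧ green): {Red, Flashing, Green, RedYellow}.
States satisfying AG EF (walk ∧ green): {Red, Green, RedYellow}.
Off is reachable from Off and violates EF (walk ∧ green), so AG fails at Off.
Off ∉ Sat(AG EF (walk ∧ green)).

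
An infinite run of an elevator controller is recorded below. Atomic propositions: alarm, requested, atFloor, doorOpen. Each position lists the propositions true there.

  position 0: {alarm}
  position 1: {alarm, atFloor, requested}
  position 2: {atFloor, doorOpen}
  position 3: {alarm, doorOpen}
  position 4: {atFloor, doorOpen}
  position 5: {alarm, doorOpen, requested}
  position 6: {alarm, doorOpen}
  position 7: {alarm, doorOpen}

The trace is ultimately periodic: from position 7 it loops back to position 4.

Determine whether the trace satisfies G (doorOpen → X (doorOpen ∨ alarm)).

Yes

doorOpen → X (doorOpen ∨ alarm) holds at every position 0..7, and those are all positions ever visited, so G (doorOpen → X (doorOpen ∨ alarm)) holds.
Positions where doorOpen holds: 2, 3, 4, 5, 6, 7.
Check X (doorOpen ∨ alarm) at each: 2→ok, 3→ok, 4→ok, 5→ok, 6→ok, 7→ok.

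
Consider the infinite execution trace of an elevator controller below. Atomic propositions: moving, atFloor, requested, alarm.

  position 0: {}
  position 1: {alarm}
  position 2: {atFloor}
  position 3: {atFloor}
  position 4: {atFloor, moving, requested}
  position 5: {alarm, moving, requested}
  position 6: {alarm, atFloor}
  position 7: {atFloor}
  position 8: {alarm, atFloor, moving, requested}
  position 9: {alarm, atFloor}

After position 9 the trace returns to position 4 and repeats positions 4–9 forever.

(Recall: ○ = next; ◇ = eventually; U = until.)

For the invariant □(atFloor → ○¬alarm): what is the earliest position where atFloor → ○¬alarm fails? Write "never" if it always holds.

Check atFloor → ○¬alarm at each position in order: 0 ✓, 1 ✓, 2 ✓, 3 ✓.
At position 4 the labels are {atFloor, moving, requested} and the next position 5 has {alarm, moving, requested}, so atFloor → ○¬alarm is false there. This is the first violation.

4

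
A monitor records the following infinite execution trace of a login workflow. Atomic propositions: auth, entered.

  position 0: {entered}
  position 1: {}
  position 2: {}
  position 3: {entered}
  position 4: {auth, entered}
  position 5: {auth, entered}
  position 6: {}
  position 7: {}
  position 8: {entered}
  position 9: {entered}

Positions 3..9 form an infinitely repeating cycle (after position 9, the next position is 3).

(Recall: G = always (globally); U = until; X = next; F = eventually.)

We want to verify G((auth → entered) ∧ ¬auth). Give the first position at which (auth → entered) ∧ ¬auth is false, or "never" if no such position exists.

Check (auth → entered) ∧ ¬auth at each position in order: 0 ✓, 1 ✓, 2 ✓, 3 ✓.
At position 4 the labels are {auth, entered}, so (auth → entered) ∧ ¬auth is false there. This is the first violation.

4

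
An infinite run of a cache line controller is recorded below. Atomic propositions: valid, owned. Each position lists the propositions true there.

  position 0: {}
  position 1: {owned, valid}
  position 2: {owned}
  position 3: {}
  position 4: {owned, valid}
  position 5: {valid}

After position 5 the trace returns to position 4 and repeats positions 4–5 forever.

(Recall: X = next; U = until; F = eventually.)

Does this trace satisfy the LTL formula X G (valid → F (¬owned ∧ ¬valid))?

The position after 0 is 1; G (valid → F (¬owned ∧ ¬valid)) is false there.

Violated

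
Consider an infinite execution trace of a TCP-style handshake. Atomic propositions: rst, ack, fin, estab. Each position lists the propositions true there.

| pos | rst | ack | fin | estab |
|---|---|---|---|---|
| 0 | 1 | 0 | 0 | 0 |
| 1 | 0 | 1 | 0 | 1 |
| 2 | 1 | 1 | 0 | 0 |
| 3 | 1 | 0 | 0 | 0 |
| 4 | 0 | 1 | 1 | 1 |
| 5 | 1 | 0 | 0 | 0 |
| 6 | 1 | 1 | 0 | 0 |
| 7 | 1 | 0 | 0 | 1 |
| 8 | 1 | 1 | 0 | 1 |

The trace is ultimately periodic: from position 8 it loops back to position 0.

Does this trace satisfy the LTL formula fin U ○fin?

Violated

Walking from position 0: at position 0, ○fin has not yet held and fin fails, so fin U ○fin is false.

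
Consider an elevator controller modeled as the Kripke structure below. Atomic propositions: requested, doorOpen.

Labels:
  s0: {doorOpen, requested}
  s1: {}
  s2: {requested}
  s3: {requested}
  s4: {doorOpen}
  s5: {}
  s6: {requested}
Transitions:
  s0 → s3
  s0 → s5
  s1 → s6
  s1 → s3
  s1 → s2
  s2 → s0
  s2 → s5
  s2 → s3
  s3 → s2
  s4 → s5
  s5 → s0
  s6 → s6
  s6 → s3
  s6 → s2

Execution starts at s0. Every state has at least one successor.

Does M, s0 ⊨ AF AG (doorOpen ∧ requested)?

States satisfying AG (doorOpen ∧ requested): ∅.
States satisfying AF AG (doorOpen ∧ requested): ∅.
There is a path from s0 along which AG (doorOpen ∧ requested) never holds.
s0 ∉ Sat(AF AG (doorOpen ∧ requested)).

Violated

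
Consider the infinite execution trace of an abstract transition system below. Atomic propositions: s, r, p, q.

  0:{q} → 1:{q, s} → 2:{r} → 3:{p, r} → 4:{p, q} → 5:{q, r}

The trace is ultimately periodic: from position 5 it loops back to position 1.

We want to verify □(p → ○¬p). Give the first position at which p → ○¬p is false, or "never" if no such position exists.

3

Check p → ○¬p at each position in order: 0 ✓, 1 ✓, 2 ✓.
At position 3 the labels are {p, r} and the next position 4 has {p, q}, so p → ○¬p is false there. This is the first violation.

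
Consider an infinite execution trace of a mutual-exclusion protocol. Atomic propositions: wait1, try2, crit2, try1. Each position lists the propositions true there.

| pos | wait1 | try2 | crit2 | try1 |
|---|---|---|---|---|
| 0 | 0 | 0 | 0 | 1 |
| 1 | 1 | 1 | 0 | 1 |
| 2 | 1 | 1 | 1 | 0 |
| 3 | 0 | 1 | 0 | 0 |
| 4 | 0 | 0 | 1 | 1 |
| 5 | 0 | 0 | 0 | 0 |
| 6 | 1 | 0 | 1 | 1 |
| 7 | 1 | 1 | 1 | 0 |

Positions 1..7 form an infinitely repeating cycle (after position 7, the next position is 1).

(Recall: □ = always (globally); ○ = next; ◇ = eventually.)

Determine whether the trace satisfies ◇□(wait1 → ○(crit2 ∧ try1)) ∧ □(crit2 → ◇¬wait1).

No

□(wait1 → ○(crit2 ∧ try1)) is false at every position 0..7, so it never becomes true and ◇□(wait1 → ○(crit2 ∧ try1)) fails.
crit2 → ◇¬wait1 holds at every position 0..7, and those are all positions ever visited, so □(crit2 → ◇¬wait1) holds.
Positions where crit2 holds: 2, 4, 6, 7.
Check ◇¬wait1 at each: 2→ok, 4→ok, 6→ok, 7→ok.
At position 0: ◇□(wait1 → ○(crit2 ∧ try1)) is false; □(crit2 → ◇¬wait1) is true; so ◇□(wait1 → ○(crit2 ∧ try1)) ∧ □(crit2 → ◇¬wait1) is false.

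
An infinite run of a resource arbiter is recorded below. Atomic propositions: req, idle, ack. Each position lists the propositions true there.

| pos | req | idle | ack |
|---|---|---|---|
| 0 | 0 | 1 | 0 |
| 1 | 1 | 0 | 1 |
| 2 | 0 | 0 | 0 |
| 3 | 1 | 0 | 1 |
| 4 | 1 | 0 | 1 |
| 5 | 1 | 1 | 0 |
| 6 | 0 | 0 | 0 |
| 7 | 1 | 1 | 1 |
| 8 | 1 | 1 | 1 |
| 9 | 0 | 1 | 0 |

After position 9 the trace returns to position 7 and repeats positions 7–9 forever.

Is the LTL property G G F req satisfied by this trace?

G F req holds at every position 0..9, and those are all positions ever visited, so G G F req holds.

Satisfied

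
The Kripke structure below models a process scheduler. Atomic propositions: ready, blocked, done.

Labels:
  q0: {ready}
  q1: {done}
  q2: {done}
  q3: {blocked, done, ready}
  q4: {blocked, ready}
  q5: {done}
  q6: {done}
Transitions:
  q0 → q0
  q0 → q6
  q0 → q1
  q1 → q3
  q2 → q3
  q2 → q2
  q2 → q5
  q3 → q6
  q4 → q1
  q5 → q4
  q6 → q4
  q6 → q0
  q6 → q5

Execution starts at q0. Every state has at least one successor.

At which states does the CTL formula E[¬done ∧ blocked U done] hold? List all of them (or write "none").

{q1, q2, q3, q4, q5, q6}

States satisfying ¬done ∧ blocked: {q4}.
States satisfying done: {q1, q2, q3, q5, q6}.
States satisfying E[¬done ∧ blocked U done]: {q1, q2, q3, q4, q5, q6}.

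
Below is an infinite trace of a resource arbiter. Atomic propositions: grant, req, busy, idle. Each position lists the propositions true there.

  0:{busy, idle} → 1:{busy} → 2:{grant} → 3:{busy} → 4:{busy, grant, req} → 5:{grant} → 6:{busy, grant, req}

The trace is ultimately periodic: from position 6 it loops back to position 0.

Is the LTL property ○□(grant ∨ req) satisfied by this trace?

The position after 0 is 1; □(grant ∨ req) is false there.

Does not hold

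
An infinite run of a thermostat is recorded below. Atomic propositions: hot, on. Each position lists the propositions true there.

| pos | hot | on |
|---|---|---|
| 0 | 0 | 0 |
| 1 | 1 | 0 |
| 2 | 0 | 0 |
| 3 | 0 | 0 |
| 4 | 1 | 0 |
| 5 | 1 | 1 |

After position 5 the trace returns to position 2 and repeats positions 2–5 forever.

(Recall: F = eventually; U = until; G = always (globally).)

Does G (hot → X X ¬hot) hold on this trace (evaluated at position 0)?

hot → X X ¬hot holds at every position 0..5, and those are all positions ever visited, so G (hot → X X ¬hot) holds.
Positions where hot holds: 1, 4, 5.
Check X X ¬hot at each: 1→ok, 4→ok, 5→ok.

Holds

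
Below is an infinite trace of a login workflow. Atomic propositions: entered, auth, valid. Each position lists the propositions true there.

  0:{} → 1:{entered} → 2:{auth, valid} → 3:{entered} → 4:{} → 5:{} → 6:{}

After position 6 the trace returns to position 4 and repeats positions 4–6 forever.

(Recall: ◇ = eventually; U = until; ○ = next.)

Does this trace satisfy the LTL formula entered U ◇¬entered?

Yes

Walking from position 0: ◇¬entered first holds at position 0, and entered holds at every earlier position along the way, so entered U ◇¬entered holds.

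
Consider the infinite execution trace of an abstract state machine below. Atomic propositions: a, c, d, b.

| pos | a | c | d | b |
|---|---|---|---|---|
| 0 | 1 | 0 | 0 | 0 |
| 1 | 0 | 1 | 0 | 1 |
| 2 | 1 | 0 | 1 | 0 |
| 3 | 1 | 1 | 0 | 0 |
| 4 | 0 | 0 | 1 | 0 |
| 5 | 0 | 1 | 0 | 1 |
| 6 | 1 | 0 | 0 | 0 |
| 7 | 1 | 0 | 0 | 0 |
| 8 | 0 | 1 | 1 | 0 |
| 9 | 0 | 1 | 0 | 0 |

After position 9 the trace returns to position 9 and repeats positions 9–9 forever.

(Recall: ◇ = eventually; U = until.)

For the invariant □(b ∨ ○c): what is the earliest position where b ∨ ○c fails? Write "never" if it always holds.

Check b ∨ ○c at each position in order: 0 ✓, 1 ✓, 2 ✓.
At position 3 the labels are {a, c} and the next position 4 has {d}, so b ∨ ○c is false there. This is the first violation.

3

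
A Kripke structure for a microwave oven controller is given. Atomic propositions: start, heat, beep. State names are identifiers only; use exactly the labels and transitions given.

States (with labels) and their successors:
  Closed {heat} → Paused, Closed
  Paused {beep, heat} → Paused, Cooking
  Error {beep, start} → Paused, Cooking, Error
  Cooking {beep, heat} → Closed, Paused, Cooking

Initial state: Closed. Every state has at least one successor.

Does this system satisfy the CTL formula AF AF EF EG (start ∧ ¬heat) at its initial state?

States satisfying AF EF EG (start ∧ ¬heat): {Error}.
States satisfying AF AF EF EG (start ∧ ¬heat): {Error}.
There is a path from Closed along which AF EF EG (start ∧ ¬heat) never holds.
Closed ∉ Sat(AF AF EF EG (start ∧ ¬heat)).

Does not hold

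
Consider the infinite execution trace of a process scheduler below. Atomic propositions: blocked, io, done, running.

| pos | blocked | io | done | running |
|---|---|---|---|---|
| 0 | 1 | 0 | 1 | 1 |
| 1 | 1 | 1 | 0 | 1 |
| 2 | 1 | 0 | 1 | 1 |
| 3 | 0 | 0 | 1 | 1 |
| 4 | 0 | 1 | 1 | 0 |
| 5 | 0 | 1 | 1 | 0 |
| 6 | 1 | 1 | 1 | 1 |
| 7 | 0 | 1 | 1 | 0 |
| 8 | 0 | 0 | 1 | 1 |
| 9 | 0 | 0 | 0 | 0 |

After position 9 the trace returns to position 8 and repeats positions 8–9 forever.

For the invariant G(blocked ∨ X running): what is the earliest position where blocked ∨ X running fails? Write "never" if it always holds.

Check blocked ∨ X running at each position in order: 0 ✓, 1 ✓, 2 ✓.
At position 3 the labels are {done, running} and the next position 4 has {done, io}, so blocked ∨ X running is false there. This is the first violation.

3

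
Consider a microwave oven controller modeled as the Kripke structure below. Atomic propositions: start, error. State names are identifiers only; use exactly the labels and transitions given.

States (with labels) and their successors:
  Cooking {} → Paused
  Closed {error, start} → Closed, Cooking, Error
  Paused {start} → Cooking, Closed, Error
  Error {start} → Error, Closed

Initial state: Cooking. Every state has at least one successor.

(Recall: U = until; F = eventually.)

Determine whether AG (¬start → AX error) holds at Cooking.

No

States satisfying ¬start → AX error: {Closed, Paused, Error}.
States satisfying AG (¬start → AX error): ∅.
Cooking is reachable from Cooking and violates ¬start → AX error, so AG fails at Cooking.
Cooking ∉ Sat(AG (¬start → AX error)).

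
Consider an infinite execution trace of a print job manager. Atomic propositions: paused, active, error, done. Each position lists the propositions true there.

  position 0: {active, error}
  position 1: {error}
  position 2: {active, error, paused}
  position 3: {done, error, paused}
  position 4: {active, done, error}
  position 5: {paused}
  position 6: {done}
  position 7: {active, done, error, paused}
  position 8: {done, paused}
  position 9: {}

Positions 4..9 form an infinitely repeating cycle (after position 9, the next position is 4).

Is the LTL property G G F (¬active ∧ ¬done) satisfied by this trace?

G F (¬active ∧ ¬done) holds at every position 0..9, and those are all positions ever visited, so G G F (¬active ∧ ¬done) holds.

Satisfied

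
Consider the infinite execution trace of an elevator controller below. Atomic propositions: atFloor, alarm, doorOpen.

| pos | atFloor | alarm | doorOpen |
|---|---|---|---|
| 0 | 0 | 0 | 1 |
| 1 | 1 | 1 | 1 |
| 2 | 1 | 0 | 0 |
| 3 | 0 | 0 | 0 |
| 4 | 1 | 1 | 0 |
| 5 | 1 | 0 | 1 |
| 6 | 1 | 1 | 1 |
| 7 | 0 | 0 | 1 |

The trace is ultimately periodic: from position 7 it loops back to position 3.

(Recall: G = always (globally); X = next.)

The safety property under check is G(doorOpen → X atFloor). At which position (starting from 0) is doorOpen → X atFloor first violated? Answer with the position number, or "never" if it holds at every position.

Check doorOpen → X atFloor at each position in order: 0 ✓, 1 ✓, 2 ✓, 3 ✓, 4 ✓, 5 ✓.
At position 6 the labels are {alarm, atFloor, doorOpen} and the next position 7 has {doorOpen}, so doorOpen → X atFloor is false there. This is the first violation.

6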